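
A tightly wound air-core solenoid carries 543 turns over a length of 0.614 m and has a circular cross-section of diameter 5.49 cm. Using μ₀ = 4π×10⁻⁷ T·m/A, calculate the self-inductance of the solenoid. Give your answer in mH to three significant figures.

L ≈ 1.43 mH

A = π(d/2)² = π(2.745×10^-2 m)² = 2.367×10^-3 m².
For a long solenoid, L = μ₀N²A/ℓ.
L = (4π×10⁻⁷)(543)²(2.367×10^-3)/(0.614 m) = 1.428×10^-3 H.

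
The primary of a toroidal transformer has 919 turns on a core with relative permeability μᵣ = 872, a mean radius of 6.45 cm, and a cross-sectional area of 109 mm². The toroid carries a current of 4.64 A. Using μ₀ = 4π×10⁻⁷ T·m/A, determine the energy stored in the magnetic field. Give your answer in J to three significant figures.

U ≈ 2.68 J

L = μ₀μᵣN²A/(2πR) = (4π×10⁻⁷)(872)(919)²(1.090×10^-4)/(2π×6.450×10^-2) = 0.2489 H.
U = ½LI² = ½(0.2489)(4.64)² = 2.679 J.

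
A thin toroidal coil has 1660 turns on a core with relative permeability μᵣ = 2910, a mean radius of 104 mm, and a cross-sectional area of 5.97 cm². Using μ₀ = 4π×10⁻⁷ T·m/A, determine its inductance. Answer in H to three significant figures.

L ≈ 9.21 H

For a thin toroid, L = μ₀μᵣN²A/(2πR).
L = (4π×10⁻⁷)(2910)(1660)²(5.970×10^-4) / (2π×0.104 m) = 9.206 H.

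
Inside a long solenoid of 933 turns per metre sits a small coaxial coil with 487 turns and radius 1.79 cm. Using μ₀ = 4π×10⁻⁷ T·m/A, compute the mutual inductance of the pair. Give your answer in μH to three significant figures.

M ≈ 575 μH

The outer solenoid produces a uniform field B₁ = μ₀n₁I₁ across the inner coil,
so the flux linkage is N₂Φ = N₂B₁A₂ = μ₀n₁N₂A₂·I₁, giving M = μ₀n₁N₂A₂.
A₂ = πr² = π(1.790×10^-2 m)² = 1.007×10^-3 m².
M = (4π×10⁻⁷)(933)(487)(1.007×10^-3) = 5.747×10^-4 H.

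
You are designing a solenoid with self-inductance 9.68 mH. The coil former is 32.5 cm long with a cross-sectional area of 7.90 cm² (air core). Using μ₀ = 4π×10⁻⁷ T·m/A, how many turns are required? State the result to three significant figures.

A = 7.90 cm² = 7.900×10^-4 m².
From L = μ₀N²A/ℓ, N = √(Lℓ / (μ₀A)).
N = √[(9.680×10^-3)(0.325) / ((4π×10⁻⁷)×7.900×10^-4)] = √(3.169×10^6) ≈ 1780.2.

N ≈ 1780 turns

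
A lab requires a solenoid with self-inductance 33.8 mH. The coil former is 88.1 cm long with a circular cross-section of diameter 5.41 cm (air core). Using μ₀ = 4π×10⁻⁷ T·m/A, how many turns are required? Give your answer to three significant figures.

A = π(d/2)² = π(2.705×10^-2 m)² = 2.299×10^-3 m².
From L = μ₀N²A/ℓ, N = √(Lℓ / (μ₀A)).
N = √[(3.380×10^-2)(0.881) / ((4π×10⁻⁷)×2.299×10^-3)] = √(1.031×10^7) ≈ 3210.7.

N ≈ 3210 turns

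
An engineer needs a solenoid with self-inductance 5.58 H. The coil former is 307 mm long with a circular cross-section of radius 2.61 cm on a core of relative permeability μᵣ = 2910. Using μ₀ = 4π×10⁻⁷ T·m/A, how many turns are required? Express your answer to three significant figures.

A = πr² = π(2.610×10^-2 m)² = 2.140×10^-3 m².
From L = μ₀μᵣN²A/ℓ, N = √(Lℓ / (μ₀μᵣA)).
N = √[(5.58)(0.307) / ((4π×10⁻⁷)(2910)×2.140×10^-3)] = √(2.189×10^5) ≈ 467.9.

N ≈ 468 turns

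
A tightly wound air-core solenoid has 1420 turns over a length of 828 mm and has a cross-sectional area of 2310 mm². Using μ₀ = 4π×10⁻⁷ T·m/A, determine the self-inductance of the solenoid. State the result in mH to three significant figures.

L ≈ 7.07 mH

A = 2310 mm² = 2.310×10^-3 m².
For a long solenoid, L = μ₀N²A/ℓ.
L = (4π×10⁻⁷)(1420)²(2.310×10^-3)/(0.828 m) = 7.069×10^-3 H.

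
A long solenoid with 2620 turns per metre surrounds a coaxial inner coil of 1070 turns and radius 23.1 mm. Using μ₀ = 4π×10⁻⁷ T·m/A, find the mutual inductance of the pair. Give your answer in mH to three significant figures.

M ≈ 5.91 mH

The outer solenoid produces a uniform field B₁ = μ₀n₁I₁ across the inner coil,
so the flux linkage is N₂Φ = N₂B₁A₂ = μ₀n₁N₂A₂·I₁, giving M = μ₀n₁N₂A₂.
A₂ = πr² = π(2.310×10^-2 m)² = 1.676×10^-3 m².
M = (4π×10⁻⁷)(2620)(1070)(1.676×10^-3) = 5.906×10^-3 H.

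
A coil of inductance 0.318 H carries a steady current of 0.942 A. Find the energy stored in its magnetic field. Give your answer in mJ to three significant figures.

Stored magnetic energy: U = ½LI².
U = ½(0.318 H)(0.942 A)² = 0.1411 J.

U ≈ 141 mJ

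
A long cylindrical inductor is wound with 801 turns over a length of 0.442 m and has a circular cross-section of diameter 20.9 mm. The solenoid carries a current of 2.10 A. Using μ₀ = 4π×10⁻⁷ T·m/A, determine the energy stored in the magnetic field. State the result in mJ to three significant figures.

A = π(d/2)² = π(1.045×10^-2 m)² = 3.431×10^-4 m².
L = μ₀N²A/ℓ = (4π×10⁻⁷)(801)²(3.431×10^-4)/(0.442) = 6.258×10^-4 H.
U = ½LI² = ½(6.258×10^-4)(2.10)² = 1.380×10^-3 J.

U ≈ 1.38 mJ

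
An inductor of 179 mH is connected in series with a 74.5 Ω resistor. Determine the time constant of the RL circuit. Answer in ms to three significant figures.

τ = L/R = (0.179 H)/(74.5 Ω) = 2.403×10^-3 s.

τ ≈ 2.40 ms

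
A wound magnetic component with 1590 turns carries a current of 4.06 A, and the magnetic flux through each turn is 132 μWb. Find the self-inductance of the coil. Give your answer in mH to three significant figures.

L ≈ 51.7 mH

Self-inductance is defined by L = NΦ_B/I (flux linkage over current).
L = (1590)(1.320×10^-4 Wb)/(4.06 A) = 5.169×10^-2 H.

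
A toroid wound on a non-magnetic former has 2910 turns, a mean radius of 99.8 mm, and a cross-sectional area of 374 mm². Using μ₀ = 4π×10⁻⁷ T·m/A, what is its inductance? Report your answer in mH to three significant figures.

L ≈ 6.35 mH

For a thin toroid, L = μ₀N²A/(2πR).
L = (4π×10⁻⁷)(2910)²(3.740×10^-4) / (2π×9.980×10^-2 m) = 6.347×10^-3 H.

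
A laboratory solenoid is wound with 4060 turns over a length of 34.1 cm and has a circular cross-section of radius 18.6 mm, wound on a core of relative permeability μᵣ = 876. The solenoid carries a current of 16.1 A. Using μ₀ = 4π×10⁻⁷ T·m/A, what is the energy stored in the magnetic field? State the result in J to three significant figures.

A = πr² = π(1.860×10^-2 m)² = 1.087×10^-3 m².
L = μ₀μᵣN²A/ℓ = (4π×10⁻⁷)(876)(4060)²(1.087×10^-3)/(0.341) = 57.83 H.
U = ½LI² = ½(57.83)(16.1)² = 7.496×10^3 J.

U ≈ 7500 J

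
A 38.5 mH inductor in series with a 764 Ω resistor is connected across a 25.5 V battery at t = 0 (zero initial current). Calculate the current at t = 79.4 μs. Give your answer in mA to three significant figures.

τ = L/R = 3.850×10^-2/764 = 5.039×10^-5 s; final current I_∞ = ε/R = 25.5/764 = 3.338×10^-2 A.
I(t) = I_∞(1 − e^(−t/τ)) with t/τ = 1.576.
I = (3.338×10^-2)(1 − e^(−1.576)) = 2.647×10^-2 A.

I ≈ 26.5 mA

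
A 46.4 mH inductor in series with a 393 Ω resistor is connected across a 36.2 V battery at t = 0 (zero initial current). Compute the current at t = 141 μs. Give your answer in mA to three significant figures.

τ = L/R = 4.640×10^-2/393 = 1.181×10^-4 s; final current I_∞ = ε/R = 36.2/393 = 9.211×10^-2 A.
I(t) = I_∞(1 − e^(−t/τ)) with t/τ = 1.194.
I = (9.211×10^-2)(1 − e^(−1.194)) = 6.421×10^-2 A.

I ≈ 64.2 mA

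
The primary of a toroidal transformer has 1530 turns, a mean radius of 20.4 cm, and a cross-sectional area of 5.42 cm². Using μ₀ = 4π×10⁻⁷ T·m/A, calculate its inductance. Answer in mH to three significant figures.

For a thin toroid, L = μ₀N²A/(2πR).
L = (4π×10⁻⁷)(1530)²(5.420×10^-4) / (2π×0.204 m) = 1.244×10^-3 H.

L ≈ 1.24 mH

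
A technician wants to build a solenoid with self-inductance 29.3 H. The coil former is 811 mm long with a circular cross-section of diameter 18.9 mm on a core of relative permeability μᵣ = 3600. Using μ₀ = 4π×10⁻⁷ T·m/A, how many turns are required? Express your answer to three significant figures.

A = π(d/2)² = π(9.450×10^-3 m)² = 2.806×10^-4 m².
From L = μ₀μᵣN²A/ℓ, N = √(Lℓ / (μ₀μᵣA)).
N = √[(29.3)(0.811) / ((4π×10⁻⁷)(3600)×2.806×10^-4)] = √(1.872×10^7) ≈ 4326.9.

N ≈ 4330 turns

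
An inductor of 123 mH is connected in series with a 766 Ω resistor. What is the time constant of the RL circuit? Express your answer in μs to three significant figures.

τ ≈ 161 μs

τ = L/R = (0.123 H)/(766 Ω) = 1.606×10^-4 s.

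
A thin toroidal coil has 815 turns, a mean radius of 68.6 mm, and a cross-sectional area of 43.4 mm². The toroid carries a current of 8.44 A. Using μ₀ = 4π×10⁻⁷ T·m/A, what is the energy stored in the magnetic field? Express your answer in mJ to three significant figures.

L = μ₀N²A/(2πR) = (4π×10⁻⁷)(815)²(4.340×10^-5)/(2π×6.860×10^-2) = 8.404×10^-5 H.
U = ½LI² = ½(8.404×10^-5)(8.44)² = 2.993×10^-3 J.

U ≈ 2.99 mJ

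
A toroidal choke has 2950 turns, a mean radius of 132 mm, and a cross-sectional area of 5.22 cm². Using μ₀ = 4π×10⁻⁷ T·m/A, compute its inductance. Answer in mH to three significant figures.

L ≈ 6.88 mH

For a thin toroid, L = μ₀N²A/(2πR).
L = (4π×10⁻⁷)(2950)²(5.220×10^-4) / (2π×0.132 m) = 6.883×10^-3 H.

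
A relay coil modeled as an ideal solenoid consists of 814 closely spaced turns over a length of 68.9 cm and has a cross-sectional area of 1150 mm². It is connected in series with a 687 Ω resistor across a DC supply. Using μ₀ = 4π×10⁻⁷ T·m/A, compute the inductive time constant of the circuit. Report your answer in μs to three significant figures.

A = 1150 mm² = 1.150×10^-3 m².
L = μ₀N²A/ℓ = (4π×10⁻⁷)(814)²(1.150×10^-3)/(0.689) = 1.390×10^-3 H.
τ = L/R = (1.390×10^-3)/(687) = 2.023×10^-6 s.

τ ≈ 2.02 μs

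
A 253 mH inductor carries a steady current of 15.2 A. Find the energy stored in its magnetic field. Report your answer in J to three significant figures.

U ≈ 29.2 J

Stored magnetic energy: U = ½LI².
U = ½(0.253 H)(15.2 A)² = 29.23 J.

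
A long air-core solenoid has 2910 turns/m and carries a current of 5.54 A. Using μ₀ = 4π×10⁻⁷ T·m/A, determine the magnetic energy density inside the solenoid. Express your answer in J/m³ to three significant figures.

u ≈ 163 J/m³

B = μ₀nI = (4π×10⁻⁷)(2.910×10^3)(5.54) = 2.026×10^-2 T.
u = B²/(2μ₀) = (2.026×10^-2)²/(2×4π×10⁻⁷) = 163.3 J/m³.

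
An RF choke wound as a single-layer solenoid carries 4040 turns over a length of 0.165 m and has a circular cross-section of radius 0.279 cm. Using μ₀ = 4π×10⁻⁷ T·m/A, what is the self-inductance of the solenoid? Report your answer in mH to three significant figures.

L ≈ 3.04 mH

A = πr² = π(2.790×10^-3 m)² = 2.445×10^-5 m².
For a long solenoid, L = μ₀N²A/ℓ.
L = (4π×10⁻⁷)(4040)²(2.445×10^-5)/(0.165 m) = 3.040×10^-3 H.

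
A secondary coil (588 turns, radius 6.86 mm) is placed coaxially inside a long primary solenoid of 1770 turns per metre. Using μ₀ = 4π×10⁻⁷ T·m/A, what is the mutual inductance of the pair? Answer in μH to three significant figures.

The outer solenoid produces a uniform field B₁ = μ₀n₁I₁ across the inner coil,
so the flux linkage is N₂Φ = N₂B₁A₂ = μ₀n₁N₂A₂·I₁, giving M = μ₀n₁N₂A₂.
A₂ = πr² = π(6.860×10^-3 m)² = 1.478×10^-4 m².
M = (4π×10⁻⁷)(1770)(588)(1.478×10^-4) = 1.934×10^-4 H.

M ≈ 193 μH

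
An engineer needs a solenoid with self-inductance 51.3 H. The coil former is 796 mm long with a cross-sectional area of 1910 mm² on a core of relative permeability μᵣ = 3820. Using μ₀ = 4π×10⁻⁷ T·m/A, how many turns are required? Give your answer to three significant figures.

N ≈ 2110 turns

A = 1910 mm² = 1.910×10^-3 m².
From L = μ₀μᵣN²A/ℓ, N = √(Lℓ / (μ₀μᵣA)).
N = √[(51.3)(0.796) / ((4π×10⁻⁷)(3820)×1.910×10^-3)] = √(4.454×10^6) ≈ 2110.4.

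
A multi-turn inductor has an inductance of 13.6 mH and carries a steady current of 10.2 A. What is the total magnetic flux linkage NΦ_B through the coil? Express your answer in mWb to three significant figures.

From L = NΦ_B/I, the flux linkage is NΦ_B = LI.
NΦ_B = (1.360×10^-2 H)(10.2 A) = 0.1387 Wb.

NΦ_B ≈ 139 mWb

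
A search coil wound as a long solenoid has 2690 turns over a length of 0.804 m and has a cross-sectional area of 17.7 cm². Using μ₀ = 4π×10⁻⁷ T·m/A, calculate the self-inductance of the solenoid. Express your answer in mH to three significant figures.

A = 17.7 cm² = 1.770×10^-3 m².
For a long solenoid, L = μ₀N²A/ℓ.
L = (4π×10⁻⁷)(2690)²(1.770×10^-3)/(0.804 m) = 2.002×10^-2 H.

L ≈ 20.0 mH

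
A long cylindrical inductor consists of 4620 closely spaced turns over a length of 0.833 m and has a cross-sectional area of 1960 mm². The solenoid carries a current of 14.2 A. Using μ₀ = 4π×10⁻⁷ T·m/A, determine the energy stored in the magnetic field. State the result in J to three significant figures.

U ≈ 6.36 J

A = 1960 mm² = 1.960×10^-3 m².
L = μ₀N²A/ℓ = (4π×10⁻⁷)(4620)²(1.960×10^-3)/(0.833) = 6.311×10^-2 H.
U = ½LI² = ½(6.311×10^-2)(14.2)² = 6.363 J.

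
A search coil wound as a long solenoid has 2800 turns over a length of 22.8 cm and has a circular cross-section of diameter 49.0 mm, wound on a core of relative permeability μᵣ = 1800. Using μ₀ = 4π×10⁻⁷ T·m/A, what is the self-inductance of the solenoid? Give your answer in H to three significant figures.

L ≈ 147 H

A = π(d/2)² = π(2.450×10^-2 m)² = 1.886×10^-3 m².
For a long solenoid, L = μ₀μᵣN²A/ℓ.
L = (4π×10⁻⁷)(1800)(2800)²(1.886×10^-3)/(0.228 m) = 146.7 H.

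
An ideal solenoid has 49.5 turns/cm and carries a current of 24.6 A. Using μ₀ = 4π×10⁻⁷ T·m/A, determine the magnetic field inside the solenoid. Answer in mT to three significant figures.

Inside a long solenoid, B = μ₀nI.
B = (4π×10⁻⁷)(4.950×10^3 m⁻¹)(24.6 A) = 0.153 T.

B ≈ 153 mT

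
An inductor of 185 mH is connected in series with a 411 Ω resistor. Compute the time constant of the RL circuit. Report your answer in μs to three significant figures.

τ ≈ 450 μs

τ = L/R = (0.185 H)/(411 Ω) = 4.501×10^-4 s.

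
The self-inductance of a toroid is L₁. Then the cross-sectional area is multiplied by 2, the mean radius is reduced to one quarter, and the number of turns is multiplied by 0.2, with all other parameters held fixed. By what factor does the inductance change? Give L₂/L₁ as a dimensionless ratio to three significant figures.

For a toroid, L ∝ μᵣN²A/R.
L₂/L₁ = (2) × (0.25)^-1 × (0.2)^2 = 0.320.

L₂/L₁ = 0.320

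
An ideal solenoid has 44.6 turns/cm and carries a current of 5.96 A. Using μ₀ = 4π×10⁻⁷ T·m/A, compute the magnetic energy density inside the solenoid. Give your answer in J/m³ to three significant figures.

B = μ₀nI = (4π×10⁻⁷)(4.460×10^3)(5.96) = 3.340×10^-2 T.
u = B²/(2μ₀) = (3.340×10^-2)²/(2×4π×10⁻⁷) = 444 J/m³.

u ≈ 444 J/m³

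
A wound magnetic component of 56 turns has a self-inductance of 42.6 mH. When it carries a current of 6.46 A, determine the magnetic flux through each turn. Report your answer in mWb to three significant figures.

From L = NΦ_B/I, the flux per turn is Φ_B = LI/N.
Φ_B = (4.260×10^-2 H)(6.46 A)/56 = 4.914×10^-3 Wb.

Φ_B ≈ 4.91 mWb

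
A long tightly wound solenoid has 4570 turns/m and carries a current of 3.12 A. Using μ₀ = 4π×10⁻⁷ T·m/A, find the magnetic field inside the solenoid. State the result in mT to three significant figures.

Inside a long solenoid, B = μ₀nI.
B = (4π×10⁻⁷)(4.570×10^3 m⁻¹)(3.12 A) = 1.792×10^-2 T.

B ≈ 17.9 mT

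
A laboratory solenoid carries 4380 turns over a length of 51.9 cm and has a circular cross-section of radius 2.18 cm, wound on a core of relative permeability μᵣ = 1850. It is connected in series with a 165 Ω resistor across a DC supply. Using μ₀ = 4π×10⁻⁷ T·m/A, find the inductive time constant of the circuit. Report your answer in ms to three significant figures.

A = πr² = π(2.180×10^-2 m)² = 1.493×10^-3 m².
L = μ₀μᵣN²A/ℓ = (4π×10⁻⁷)(1850)(4380)²(1.493×10^-3)/(0.519) = 128.3 H.
τ = L/R = (128.3)/(165) = 0.7776 s.

τ ≈ 778 ms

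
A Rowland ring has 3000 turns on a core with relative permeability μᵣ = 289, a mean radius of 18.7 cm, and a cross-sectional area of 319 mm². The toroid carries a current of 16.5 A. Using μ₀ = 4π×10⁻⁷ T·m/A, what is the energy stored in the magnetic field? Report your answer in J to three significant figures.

L = μ₀μᵣN²A/(2πR) = (4π×10⁻⁷)(289)(3000)²(3.190×10^-4)/(2π×0.187) = 0.8874 H.
U = ½LI² = ½(0.8874)(16.5)² = 120.8 J.

U ≈ 121 J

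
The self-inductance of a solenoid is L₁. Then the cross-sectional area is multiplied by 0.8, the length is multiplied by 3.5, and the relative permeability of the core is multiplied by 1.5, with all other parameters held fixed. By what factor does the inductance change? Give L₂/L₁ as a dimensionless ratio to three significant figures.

L₂/L₁ = 0.343

For a solenoid, L ∝ μᵣN²A/ℓ.
L₂/L₁ = (0.8) × (3.5)^-1 × (1.5) = 0.343.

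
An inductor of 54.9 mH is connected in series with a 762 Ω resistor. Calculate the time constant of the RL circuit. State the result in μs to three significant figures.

τ ≈ 72.0 μs

τ = L/R = (5.490×10^-2 H)/(762 Ω) = 7.2047×10^-5 s.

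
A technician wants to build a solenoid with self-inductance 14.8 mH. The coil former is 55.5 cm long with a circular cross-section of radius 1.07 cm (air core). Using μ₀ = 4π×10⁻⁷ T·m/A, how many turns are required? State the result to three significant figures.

A = πr² = π(1.070×10^-2 m)² = 3.597×10^-4 m².
From L = μ₀N²A/ℓ, N = √(Lℓ / (μ₀A)).
N = √[(1.480×10^-2)(0.555) / ((4π×10⁻⁷)×3.597×10^-4)] = √(1.817×10^7) ≈ 4263.0.

N ≈ 4260 turns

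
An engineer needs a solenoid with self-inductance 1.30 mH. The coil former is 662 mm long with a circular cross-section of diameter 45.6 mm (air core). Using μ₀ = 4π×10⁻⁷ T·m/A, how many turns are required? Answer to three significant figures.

N ≈ 648 turns

A = π(d/2)² = π(2.280×10^-2 m)² = 1.633×10^-3 m².
From L = μ₀N²A/ℓ, N = √(Lℓ / (μ₀A)).
N = √[(1.300×10^-3)(0.662) / ((4π×10⁻⁷)×1.633×10^-3)] = √(4.193×10^5) ≈ 647.6.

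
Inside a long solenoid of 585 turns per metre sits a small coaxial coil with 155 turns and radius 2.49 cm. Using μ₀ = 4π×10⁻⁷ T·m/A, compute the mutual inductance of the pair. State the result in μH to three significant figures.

The outer solenoid produces a uniform field B₁ = μ₀n₁I₁ across the inner coil,
so the flux linkage is N₂Φ = N₂B₁A₂ = μ₀n₁N₂A₂·I₁, giving M = μ₀n₁N₂A₂.
A₂ = πr² = π(2.490×10^-2 m)² = 1.948×10^-3 m².
M = (4π×10⁻⁷)(585)(155)(1.948×10^-3) = 2.219×10^-4 H.

M ≈ 222 μH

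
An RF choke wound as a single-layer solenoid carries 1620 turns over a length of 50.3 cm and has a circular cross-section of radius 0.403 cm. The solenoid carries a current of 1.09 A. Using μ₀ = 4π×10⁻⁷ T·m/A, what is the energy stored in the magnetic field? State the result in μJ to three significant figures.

U ≈ 199 μJ

A = πr² = π(4.030×10^-3 m)² = 5.102×10^-5 m².
L = μ₀N²A/ℓ = (4π×10⁻⁷)(1620)²(5.102×10^-5)/(0.503) = 3.345×10^-4 H.
U = ½LI² = ½(3.345×10^-4)(1.09)² = 1.987×10^-4 J.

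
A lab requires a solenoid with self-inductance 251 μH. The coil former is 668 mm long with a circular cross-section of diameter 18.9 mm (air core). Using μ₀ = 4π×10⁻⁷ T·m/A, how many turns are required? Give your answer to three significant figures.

A = π(d/2)² = π(9.450×10^-3 m)² = 2.806×10^-4 m².
From L = μ₀N²A/ℓ, N = √(Lℓ / (μ₀A)).
N = √[(2.510×10^-4)(0.668) / ((4π×10⁻⁷)×2.806×10^-4)] = √(4.756×10^5) ≈ 689.6.

N ≈ 690 turns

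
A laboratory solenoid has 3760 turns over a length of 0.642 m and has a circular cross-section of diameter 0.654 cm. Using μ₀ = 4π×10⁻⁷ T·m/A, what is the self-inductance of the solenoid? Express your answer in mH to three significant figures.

L ≈ 0.930 mH

A = π(d/2)² = π(3.270×10^-3 m)² = 3.359×10^-5 m².
For a long solenoid, L = μ₀N²A/ℓ.
L = (4π×10⁻⁷)(3760)²(3.359×10^-5)/(0.642 m) = 9.296×10^-4 H.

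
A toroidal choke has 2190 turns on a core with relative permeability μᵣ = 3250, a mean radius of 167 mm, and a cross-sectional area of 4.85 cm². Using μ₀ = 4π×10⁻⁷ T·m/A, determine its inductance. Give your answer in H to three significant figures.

L ≈ 9.05 H

For a thin toroid, L = μ₀μᵣN²A/(2πR).
L = (4π×10⁻⁷)(3250)(2190)²(4.850×10^-4) / (2π×0.167 m) = 9.054 H.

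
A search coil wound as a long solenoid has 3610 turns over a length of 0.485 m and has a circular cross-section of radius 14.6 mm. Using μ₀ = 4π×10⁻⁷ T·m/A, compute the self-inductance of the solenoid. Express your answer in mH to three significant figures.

L ≈ 22.6 mH

A = πr² = π(1.460×10^-2 m)² = 6.697×10^-4 m².
For a long solenoid, L = μ₀N²A/ℓ.
L = (4π×10⁻⁷)(3610)²(6.697×10^-4)/(0.485 m) = 2.261×10^-2 H.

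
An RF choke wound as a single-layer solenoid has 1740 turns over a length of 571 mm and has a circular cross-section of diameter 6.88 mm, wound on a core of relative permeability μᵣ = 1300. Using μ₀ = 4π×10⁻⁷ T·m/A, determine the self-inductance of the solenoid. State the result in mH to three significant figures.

L ≈ 322 mH

A = π(d/2)² = π(3.440×10^-3 m)² = 3.718×10^-5 m².
For a long solenoid, L = μ₀μᵣN²A/ℓ.
L = (4π×10⁻⁷)(1300)(1740)²(3.718×10^-5)/(0.571 m) = 0.322 H.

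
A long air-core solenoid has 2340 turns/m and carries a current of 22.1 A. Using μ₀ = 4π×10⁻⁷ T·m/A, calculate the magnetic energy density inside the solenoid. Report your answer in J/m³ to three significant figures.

B = μ₀nI = (4π×10⁻⁷)(2.340×10^3)(22.1) = 6.499×10^-2 T.
u = B²/(2μ₀) = (6.499×10^-2)²/(2×4π×10⁻⁷) = 1.680×10^3 J/m³.

u ≈ 1680 J/m³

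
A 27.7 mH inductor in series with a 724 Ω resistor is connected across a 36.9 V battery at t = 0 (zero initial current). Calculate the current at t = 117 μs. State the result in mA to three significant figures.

τ = L/R = 2.770×10^-2/724 = 3.826×10^-5 s; final current I_∞ = ε/R = 36.9/724 = 5.097×10^-2 A.
I(t) = I_∞(1 − e^(−t/τ)) with t/τ = 3.058.
I = (5.097×10^-2)(1 − e^(−3.058)) = 4.857×10^-2 A.

I ≈ 48.6 mA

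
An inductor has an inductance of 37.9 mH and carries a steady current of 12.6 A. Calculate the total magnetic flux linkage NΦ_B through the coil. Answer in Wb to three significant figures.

NΦ_B ≈ 0.478 Wb

From L = NΦ_B/I, the flux linkage is NΦ_B = LI.
NΦ_B = (3.790×10^-2 H)(12.6 A) = 0.4775 Wb.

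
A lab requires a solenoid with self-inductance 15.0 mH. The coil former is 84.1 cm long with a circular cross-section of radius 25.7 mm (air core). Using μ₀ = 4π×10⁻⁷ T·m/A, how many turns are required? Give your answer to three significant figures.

N ≈ 2200 turns

A = πr² = π(2.570×10^-2 m)² = 2.07499×10^-3 m².
From L = μ₀N²A/ℓ, N = √(Lℓ / (μ₀A)).
N = √[(1.500×10^-2)(0.841) / ((4π×10⁻⁷)×2.07499×10^-3)] = √(4.838×10^6) ≈ 2199.5.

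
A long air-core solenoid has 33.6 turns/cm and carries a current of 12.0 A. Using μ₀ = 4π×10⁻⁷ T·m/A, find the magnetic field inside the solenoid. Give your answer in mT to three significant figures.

Inside a long solenoid, B = μ₀nI.
B = (4π×10⁻⁷)(3.360×10^3 m⁻¹)(12.0 A) = 5.067×10^-2 T.

B ≈ 50.7 mT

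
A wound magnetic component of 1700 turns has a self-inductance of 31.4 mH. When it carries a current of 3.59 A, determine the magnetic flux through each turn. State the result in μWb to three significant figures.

Φ_B ≈ 66.3 μWb

From L = NΦ_B/I, the flux per turn is Φ_B = LI/N.
Φ_B = (3.140×10^-2 H)(3.59 A)/1700 = 6.631×10^-5 Wb.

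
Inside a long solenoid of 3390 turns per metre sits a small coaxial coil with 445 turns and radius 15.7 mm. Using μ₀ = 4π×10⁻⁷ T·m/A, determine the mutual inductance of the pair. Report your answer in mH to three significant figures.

M ≈ 1.47 mH

The outer solenoid produces a uniform field B₁ = μ₀n₁I₁ across the inner coil,
so the flux linkage is N₂Φ = N₂B₁A₂ = μ₀n₁N₂A₂·I₁, giving M = μ₀n₁N₂A₂.
A₂ = πr² = π(1.570×10^-2 m)² = 7.744×10^-4 m².
M = (4π×10⁻⁷)(3390)(445)(7.744×10^-4) = 1.468×10^-3 H.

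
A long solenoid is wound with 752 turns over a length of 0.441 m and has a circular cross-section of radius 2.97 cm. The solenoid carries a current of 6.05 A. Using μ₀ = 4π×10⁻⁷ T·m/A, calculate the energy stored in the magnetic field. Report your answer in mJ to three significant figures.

U ≈ 81.7 mJ

A = πr² = π(2.970×10^-2 m)² = 2.771×10^-3 m².
L = μ₀N²A/ℓ = (4π×10⁻⁷)(752)²(2.771×10^-3)/(0.441) = 4.465×10^-3 H.
U = ½LI² = ½(4.465×10^-3)(6.05)² = 8.172×10^-2 J.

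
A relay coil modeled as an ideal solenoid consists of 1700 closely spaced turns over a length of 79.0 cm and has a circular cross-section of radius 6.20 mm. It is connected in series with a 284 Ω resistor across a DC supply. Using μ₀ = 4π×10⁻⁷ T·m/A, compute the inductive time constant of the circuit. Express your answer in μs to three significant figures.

A = πr² = π(6.200×10^-3 m)² = 1.208×10^-4 m².
L = μ₀N²A/ℓ = (4π×10⁻⁷)(1700)²(1.208×10^-4)/(0.79) = 5.552×10^-4 H.
τ = L/R = (5.552×10^-4)/(284) = 1.9548×10^-6 s.

τ ≈ 1.95 μs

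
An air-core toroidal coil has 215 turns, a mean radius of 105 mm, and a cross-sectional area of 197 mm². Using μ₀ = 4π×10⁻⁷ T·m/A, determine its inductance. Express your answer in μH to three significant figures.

L ≈ 17.3 μH

For a thin toroid, L = μ₀N²A/(2πR).
L = (4π×10⁻⁷)(215)²(1.970×10^-4) / (2π×0.105 m) = 1.7345×10^-5 H.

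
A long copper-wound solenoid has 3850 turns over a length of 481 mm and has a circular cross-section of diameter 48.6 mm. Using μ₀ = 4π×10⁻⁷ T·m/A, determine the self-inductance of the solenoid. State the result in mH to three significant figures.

A = π(d/2)² = π(2.430×10^-2 m)² = 1.855×10^-3 m².
For a long solenoid, L = μ₀N²A/ℓ.
L = (4π×10⁻⁷)(3850)²(1.855×10^-3)/(0.481 m) = 7.184×10^-2 H.

L ≈ 71.8 mH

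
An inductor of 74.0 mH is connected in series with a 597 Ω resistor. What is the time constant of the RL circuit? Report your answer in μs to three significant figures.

τ = L/R = (7.400×10^-2 H)/(597 Ω) = 1.240×10^-4 s.

τ ≈ 124 μs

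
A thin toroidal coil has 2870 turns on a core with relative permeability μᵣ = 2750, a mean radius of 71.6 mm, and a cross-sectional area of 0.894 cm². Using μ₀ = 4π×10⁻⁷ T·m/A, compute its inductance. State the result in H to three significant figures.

L ≈ 5.66 H

For a thin toroid, L = μ₀μᵣN²A/(2πR).
L = (4π×10⁻⁷)(2750)(2870)²(8.940×10^-5) / (2π×7.160×10^-2 m) = 5.657 H.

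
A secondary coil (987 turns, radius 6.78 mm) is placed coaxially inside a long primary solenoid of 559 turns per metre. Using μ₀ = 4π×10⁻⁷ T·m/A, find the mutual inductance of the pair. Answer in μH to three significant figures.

The outer solenoid produces a uniform field B₁ = μ₀n₁I₁ across the inner coil,
so the flux linkage is N₂Φ = N₂B₁A₂ = μ₀n₁N₂A₂·I₁, giving M = μ₀n₁N₂A₂.
A₂ = πr² = π(6.780×10^-3 m)² = 1.444×10^-4 m².
M = (4π×10⁻⁷)(559)(987)(1.444×10^-4) = 1.001×10^-4 H.

M ≈ 100 μH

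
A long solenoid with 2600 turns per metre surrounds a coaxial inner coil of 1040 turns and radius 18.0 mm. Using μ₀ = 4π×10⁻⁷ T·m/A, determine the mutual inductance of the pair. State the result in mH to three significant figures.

The outer solenoid produces a uniform field B₁ = μ₀n₁I₁ across the inner coil,
so the flux linkage is N₂Φ = N₂B₁A₂ = μ₀n₁N₂A₂·I₁, giving M = μ₀n₁N₂A₂.
A₂ = πr² = π(1.800×10^-2 m)² = 1.018×10^-3 m².
M = (4π×10⁻⁷)(2600)(1040)(1.018×10^-3) = 3.459×10^-3 H.

M ≈ 3.46 mH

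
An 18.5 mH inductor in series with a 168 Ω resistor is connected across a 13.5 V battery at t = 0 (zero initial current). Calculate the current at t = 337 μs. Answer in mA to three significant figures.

τ = L/R = 1.850×10^-2/168 = 1.101×10^-4 s; final current I_∞ = ε/R = 13.5/168 = 8.036×10^-2 A.
I(t) = I_∞(1 − e^(−t/τ)) with t/τ = 3.060.
I = (8.036×10^-2)(1 − e^(−3.060)) = 7.659×10^-2 A.

I ≈ 76.6 mA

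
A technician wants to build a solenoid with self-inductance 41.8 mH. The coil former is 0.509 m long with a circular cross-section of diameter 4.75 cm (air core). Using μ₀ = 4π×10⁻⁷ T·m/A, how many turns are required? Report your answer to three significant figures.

A = π(d/2)² = π(2.375×10^-2 m)² = 1.772×10^-3 m².
From L = μ₀N²A/ℓ, N = √(Lℓ / (μ₀A)).
N = √[(4.180×10^-2)(0.509) / ((4π×10⁻⁷)×1.772×10^-3)] = √(9.554×10^6) ≈ 3091.0.

N ≈ 3090 turns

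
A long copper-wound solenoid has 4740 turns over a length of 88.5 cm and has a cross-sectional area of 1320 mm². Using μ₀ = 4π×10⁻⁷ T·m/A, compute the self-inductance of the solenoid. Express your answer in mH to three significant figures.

A = 1320 mm² = 1.320×10^-3 m².
For a long solenoid, L = μ₀N²A/ℓ.
L = (4π×10⁻⁷)(4740)²(1.320×10^-3)/(0.885 m) = 4.211×10^-2 H.

L ≈ 42.1 mH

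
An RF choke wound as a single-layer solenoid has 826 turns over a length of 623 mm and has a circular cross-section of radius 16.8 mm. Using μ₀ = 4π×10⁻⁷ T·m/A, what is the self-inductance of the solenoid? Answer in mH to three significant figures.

L ≈ 1.22 mH

A = πr² = π(1.680×10^-2 m)² = 8.867×10^-4 m².
For a long solenoid, L = μ₀N²A/ℓ.
L = (4π×10⁻⁷)(826)²(8.867×10^-4)/(0.623 m) = 1.220×10^-3 H.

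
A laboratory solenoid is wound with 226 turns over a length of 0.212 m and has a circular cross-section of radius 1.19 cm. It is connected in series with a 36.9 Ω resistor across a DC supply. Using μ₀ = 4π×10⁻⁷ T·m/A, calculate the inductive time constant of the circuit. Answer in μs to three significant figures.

τ ≈ 3.65 μs

A = πr² = π(1.190×10^-2 m)² = 4.449×10^-4 m².
L = μ₀N²A/ℓ = (4π×10⁻⁷)(226)²(4.449×10^-4)/(0.212) = 1.347×10^-4 H.
τ = L/R = (1.347×10^-4)/(36.9) = 3.650×10^-6 s.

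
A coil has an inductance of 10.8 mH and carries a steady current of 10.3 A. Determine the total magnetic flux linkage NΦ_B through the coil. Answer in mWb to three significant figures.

NΦ_B ≈ 111 mWb

From L = NΦ_B/I, the flux linkage is NΦ_B = LI.
NΦ_B = (1.080×10^-2 H)(10.3 A) = 0.1112 Wb.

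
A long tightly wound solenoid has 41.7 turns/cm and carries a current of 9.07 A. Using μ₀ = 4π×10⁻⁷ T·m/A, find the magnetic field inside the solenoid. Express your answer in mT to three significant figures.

Inside a long solenoid, B = μ₀nI.
B = (4π×10⁻⁷)(4.170×10^3 m⁻¹)(9.07 A) = 4.753×10^-2 T.

B ≈ 47.5 mT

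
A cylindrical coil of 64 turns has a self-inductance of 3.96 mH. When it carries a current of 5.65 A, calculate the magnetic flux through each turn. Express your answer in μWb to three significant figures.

From L = NΦ_B/I, the flux per turn is Φ_B = LI/N.
Φ_B = (3.960×10^-3 H)(5.65 A)/64 = 3.496×10^-4 Wb.

Φ_B ≈ 350 μWb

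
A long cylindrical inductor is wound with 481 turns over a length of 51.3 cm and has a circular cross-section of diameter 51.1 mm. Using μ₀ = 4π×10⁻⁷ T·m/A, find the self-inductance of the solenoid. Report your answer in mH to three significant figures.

L ≈ 1.16 mH

A = π(d/2)² = π(2.555×10^-2 m)² = 2.051×10^-3 m².
For a long solenoid, L = μ₀N²A/ℓ.
L = (4π×10⁻⁷)(481)²(2.051×10^-3)/(0.513 m) = 1.162×10^-3 H.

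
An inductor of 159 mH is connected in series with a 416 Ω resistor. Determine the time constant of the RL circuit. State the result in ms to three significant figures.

τ ≈ 0.382 ms

τ = L/R = (0.159 H)/(416 Ω) = 3.822×10^-4 s.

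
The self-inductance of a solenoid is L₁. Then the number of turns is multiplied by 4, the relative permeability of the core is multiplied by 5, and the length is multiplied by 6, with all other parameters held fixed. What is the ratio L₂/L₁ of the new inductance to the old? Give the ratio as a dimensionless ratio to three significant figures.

L₂/L₁ = 13.3

For a solenoid, L ∝ μᵣN²A/ℓ.
L₂/L₁ = (4)^2 × (5) × (6)^-1 = 13.3.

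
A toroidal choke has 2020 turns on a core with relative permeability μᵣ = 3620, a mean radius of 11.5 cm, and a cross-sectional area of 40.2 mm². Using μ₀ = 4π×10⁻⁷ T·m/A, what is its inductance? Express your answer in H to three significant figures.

For a thin toroid, L = μ₀μᵣN²A/(2πR).
L = (4π×10⁻⁷)(3620)(2020)²(4.020×10^-5) / (2π×0.115 m) = 1.033 H.

L ≈ 1.03 H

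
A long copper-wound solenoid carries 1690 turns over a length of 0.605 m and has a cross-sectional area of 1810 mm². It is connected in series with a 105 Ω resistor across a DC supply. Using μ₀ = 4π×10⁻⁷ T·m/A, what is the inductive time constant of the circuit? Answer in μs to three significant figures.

τ ≈ 102 μs

A = 1810 mm² = 1.810×10^-3 m².
L = μ₀N²A/ℓ = (4π×10⁻⁷)(1690)²(1.810×10^-3)/(0.605) = 1.074×10^-2 H.
τ = L/R = (1.074×10^-2)/(105) = 1.023×10^-4 s.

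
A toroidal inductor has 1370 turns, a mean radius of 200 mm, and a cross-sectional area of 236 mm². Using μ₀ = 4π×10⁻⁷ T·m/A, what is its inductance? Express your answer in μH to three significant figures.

For a thin toroid, L = μ₀N²A/(2πR).
L = (4π×10⁻⁷)(1370)²(2.360×10^-4) / (2π×0.2 m) = 4.429×10^-4 H.

L ≈ 443 μH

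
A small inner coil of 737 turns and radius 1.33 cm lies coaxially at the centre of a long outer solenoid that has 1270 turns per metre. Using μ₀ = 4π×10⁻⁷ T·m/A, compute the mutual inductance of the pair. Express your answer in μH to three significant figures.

M ≈ 654 μH

The outer solenoid produces a uniform field B₁ = μ₀n₁I₁ across the inner coil,
so the flux linkage is N₂Φ = N₂B₁A₂ = μ₀n₁N₂A₂·I₁, giving M = μ₀n₁N₂A₂.
A₂ = πr² = π(1.330×10^-2 m)² = 5.557×10^-4 m².
M = (4π×10⁻⁷)(1270)(737)(5.557×10^-4) = 6.536×10^-4 H.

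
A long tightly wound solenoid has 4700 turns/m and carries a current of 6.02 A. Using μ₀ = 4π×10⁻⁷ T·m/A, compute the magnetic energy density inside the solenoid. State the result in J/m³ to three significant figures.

u ≈ 503 J/m³

B = μ₀nI = (4π×10⁻⁷)(4.700×10^3)(6.02) = 3.556×10^-2 T.
u = B²/(2μ₀) = (3.556×10^-2)²/(2×4π×10⁻⁷) = 503 J/m³.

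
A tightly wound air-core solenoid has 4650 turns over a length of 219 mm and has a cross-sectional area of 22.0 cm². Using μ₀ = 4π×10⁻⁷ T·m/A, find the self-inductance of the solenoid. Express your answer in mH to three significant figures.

L ≈ 273 mH

A = 22.0 cm² = 2.200×10^-3 m².
For a long solenoid, L = μ₀N²A/ℓ.
L = (4π×10⁻⁷)(4650)²(2.200×10^-3)/(0.219 m) = 0.273 H.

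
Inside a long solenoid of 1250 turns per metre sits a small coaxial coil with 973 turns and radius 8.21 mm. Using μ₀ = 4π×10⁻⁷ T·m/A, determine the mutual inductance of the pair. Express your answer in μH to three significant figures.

M ≈ 324 μH

The outer solenoid produces a uniform field B₁ = μ₀n₁I₁ across the inner coil,
so the flux linkage is N₂Φ = N₂B₁A₂ = μ₀n₁N₂A₂·I₁, giving M = μ₀n₁N₂A₂.
A₂ = πr² = π(8.210×10^-3 m)² = 2.118×10^-4 m².
M = (4π×10⁻⁷)(1250)(973)(2.118×10^-4) = 3.236×10^-4 H.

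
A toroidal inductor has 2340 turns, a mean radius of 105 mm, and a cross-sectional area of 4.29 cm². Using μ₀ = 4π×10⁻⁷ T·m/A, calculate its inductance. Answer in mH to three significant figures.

L ≈ 4.47 mH

For a thin toroid, L = μ₀N²A/(2πR).
L = (4π×10⁻⁷)(2340)²(4.290×10^-4) / (2π×0.105 m) = 4.474×10^-3 H.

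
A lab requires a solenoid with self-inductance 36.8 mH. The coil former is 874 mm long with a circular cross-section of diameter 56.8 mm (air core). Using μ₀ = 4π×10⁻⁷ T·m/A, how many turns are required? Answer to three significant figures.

N ≈ 3180 turns

A = π(d/2)² = π(2.840×10^-2 m)² = 2.534×10^-3 m².
From L = μ₀N²A/ℓ, N = √(Lℓ / (μ₀A)).
N = √[(3.680×10^-2)(0.874) / ((4π×10⁻⁷)×2.534×10^-3)] = √(1.010×10^7) ≈ 3178.2.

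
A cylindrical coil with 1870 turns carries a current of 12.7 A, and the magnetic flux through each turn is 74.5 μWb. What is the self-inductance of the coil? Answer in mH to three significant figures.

L ≈ 11.0 mH

Self-inductance is defined by L = NΦ_B/I (flux linkage over current).
L = (1870)(7.450×10^-5 Wb)/(12.7 A) = 1.097×10^-2 H.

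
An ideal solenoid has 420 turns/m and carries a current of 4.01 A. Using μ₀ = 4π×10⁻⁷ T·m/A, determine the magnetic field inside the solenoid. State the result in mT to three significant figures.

Inside a long solenoid, B = μ₀nI.
B = (4π×10⁻⁷)(420 m⁻¹)(4.01 A) = 2.116×10^-3 T.

B ≈ 2.12 mT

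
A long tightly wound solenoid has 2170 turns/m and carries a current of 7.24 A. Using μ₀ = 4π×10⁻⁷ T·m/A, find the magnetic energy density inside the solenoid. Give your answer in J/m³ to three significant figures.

u ≈ 155 J/m³

B = μ₀nI = (4π×10⁻⁷)(2.170×10^3)(7.24) = 1.974×10^-2 T.
u = B²/(2μ₀) = (1.974×10^-2)²/(2×4π×10⁻⁷) = 155.1 J/m³.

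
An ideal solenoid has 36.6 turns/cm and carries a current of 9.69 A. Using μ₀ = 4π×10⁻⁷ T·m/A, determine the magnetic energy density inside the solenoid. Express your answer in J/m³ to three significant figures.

B = μ₀nI = (4π×10⁻⁷)(3.660×10^3)(9.69) = 4.457×10^-2 T.
u = B²/(2μ₀) = (4.457×10^-2)²/(2×4π×10⁻⁷) = 790.3 J/m³.

u ≈ 790 J/m³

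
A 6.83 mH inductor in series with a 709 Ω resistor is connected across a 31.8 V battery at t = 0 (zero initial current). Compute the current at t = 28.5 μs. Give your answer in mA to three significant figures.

I ≈ 42.5 mA

τ = L/R = 6.830×10^-3/709 = 9.633×10^-6 s; final current I_∞ = ε/R = 31.8/709 = 4.485×10^-2 A.
I(t) = I_∞(1 − e^(−t/τ)) with t/τ = 2.958.
I = (4.485×10^-2)(1 − e^(−2.958)) = 4.252×10^-2 A.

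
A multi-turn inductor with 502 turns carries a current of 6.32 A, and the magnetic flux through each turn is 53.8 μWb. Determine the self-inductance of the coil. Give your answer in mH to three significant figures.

L ≈ 4.27 mH

Self-inductance is defined by L = NΦ_B/I (flux linkage over current).
L = (502)(5.380×10^-5 Wb)/(6.32 A) = 4.273×10^-3 H.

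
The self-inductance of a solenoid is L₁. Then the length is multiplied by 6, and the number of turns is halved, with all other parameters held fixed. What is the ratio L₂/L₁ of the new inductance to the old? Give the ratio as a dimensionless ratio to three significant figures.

L₂/L₁ = 0.0417

For a solenoid, L ∝ μᵣN²A/ℓ.
L₂/L₁ = (6)^-1 × (0.5)^2 = 0.0417.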